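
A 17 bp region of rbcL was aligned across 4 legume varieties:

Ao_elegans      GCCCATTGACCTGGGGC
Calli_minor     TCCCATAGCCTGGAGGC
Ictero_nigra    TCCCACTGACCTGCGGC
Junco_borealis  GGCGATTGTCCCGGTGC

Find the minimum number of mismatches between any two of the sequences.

Pairwise Hamming distances:
  Ao_elegans vs Calli_minor: 6
  Ao_elegans vs Ictero_nigra: 3
  Ao_elegans vs Junco_borealis: 5
  Calli_minor vs Ictero_nigra: 6
  Calli_minor vs Junco_borealis: 9
  Ictero_nigra vs Junco_borealis: 8
The smallest is 3, between Ao_elegans and Ictero_nigra.

3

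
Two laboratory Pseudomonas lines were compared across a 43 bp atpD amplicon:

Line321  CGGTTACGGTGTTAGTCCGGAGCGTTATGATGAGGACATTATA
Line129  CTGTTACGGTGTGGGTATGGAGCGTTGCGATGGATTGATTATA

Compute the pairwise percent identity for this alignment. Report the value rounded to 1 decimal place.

72.1%

The sequences differ at positions 2 (G/T), 13 (T/G), 14 (A/G), 17 (C/A), 18 (C/T), 27 (A/G), 28 (T/C), 33 (A/G), 34 (G/A), 35 (G/T), 36 (A/T), 37 (C/G).
31 of the 43 sites match, so the percent identity is 31/43 × 100 = 72.1%.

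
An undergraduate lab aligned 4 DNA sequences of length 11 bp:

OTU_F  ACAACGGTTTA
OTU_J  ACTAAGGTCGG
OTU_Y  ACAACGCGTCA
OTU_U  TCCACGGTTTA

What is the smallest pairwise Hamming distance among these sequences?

Pairwise Hamming distances:
  OTU_F vs OTU_J: 5
  OTU_F vs OTU_Y: 3
  OTU_F vs OTU_U: 2
  OTU_J vs OTU_Y: 7
  OTU_J vs OTU_U: 6
  OTU_Y vs OTU_U: 5
The smallest is 2, between OTU_F and OTU_U.

2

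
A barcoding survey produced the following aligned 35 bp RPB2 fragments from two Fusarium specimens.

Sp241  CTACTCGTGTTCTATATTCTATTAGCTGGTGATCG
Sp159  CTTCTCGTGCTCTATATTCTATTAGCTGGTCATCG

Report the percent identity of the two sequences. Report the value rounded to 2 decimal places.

The sequences differ at positions 3 (A/T), 10 (T/C), 31 (G/C).
32 of the 35 sites match, so the percent identity is 32/35 × 100 = 91.43%.

91.43%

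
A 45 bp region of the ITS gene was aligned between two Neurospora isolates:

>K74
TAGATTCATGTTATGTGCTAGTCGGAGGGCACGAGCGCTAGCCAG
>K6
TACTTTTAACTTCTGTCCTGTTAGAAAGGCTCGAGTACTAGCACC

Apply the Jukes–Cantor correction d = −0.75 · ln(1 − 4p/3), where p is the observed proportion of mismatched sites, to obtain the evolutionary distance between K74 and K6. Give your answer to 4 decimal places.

Mismatches occur at site 3 (G/C), site 4 (A/T), site 7 (C/T), site 9 (T/A), site 10 (G/C), site 13 (A/C), site 17 (G/C), site 20 (A/G), site 21 (G/T), site 23 (C/A), site 25 (G/A), site 27 (G/A), site 31 (A/T), site 36 (C/T), site 37 (G/A), site 43 (C/A), site 44 (A/C), site 45 (G/C).
p = 18/45 = 0.400000.
d = −0.75 · ln(1 − (4/3)·0.400000) = −0.75 · ln(0.466667) = −0.75 · (-0.762139) = 0.5716.

0.5716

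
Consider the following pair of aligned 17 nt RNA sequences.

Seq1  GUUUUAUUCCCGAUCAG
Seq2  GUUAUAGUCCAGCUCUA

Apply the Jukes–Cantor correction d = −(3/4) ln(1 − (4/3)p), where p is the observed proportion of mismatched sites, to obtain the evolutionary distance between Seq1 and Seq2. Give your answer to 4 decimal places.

Mismatches occur at site 4 (U↔A), site 7 (U↔G), site 11 (C↔A), site 13 (A↔C), site 16 (A↔U), site 17 (G↔A).
p = 6/17 = 0.352941.
d = −0.75 · ln(1 − (4/3)·0.352941) = −0.75 · ln(0.529412) = −0.75 · (-0.635988) = 0.4770.

0.4770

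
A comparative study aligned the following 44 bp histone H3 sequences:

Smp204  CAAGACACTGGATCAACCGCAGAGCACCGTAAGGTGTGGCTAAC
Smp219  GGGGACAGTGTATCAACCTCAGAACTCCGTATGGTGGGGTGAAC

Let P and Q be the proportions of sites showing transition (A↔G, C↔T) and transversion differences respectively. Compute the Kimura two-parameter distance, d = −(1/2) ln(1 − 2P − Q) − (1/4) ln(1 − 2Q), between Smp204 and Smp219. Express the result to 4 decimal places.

0.3390

The sequences differ at positions 1 (C/G, transversion), 2 (A/G, transition), 3 (A/G, transition), 8 (C/G, transversion), 11 (G/T, transversion), 19 (G/T, transversion), 24 (G/A, transition), 26 (A/T, transversion), 32 (A/T, transversion), 37 (T/G, transversion), 40 (C/T, transition), 41 (T/G, transversion).
Of the 12 differences, 4 transitions and 8 transversions over 44 sites: P = 4/44 = 0.090909, Q = 8/44 = 0.181818.
d = −0.5·ln(0.636364) − 0.25·ln(0.636364) = −0.5·(-0.451985) − 0.25·(-0.451985) = 0.3390.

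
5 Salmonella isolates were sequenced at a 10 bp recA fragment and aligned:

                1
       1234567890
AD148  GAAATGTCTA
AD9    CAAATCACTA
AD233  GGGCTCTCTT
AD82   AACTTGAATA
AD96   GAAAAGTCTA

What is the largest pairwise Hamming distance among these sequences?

8

Pairwise Hamming distances:
  AD148 vs AD9: 3
  AD148 vs AD233: 5
  AD148 vs AD82: 5
  AD148 vs AD96: 1
  AD9 vs AD233: 6
  AD9 vs AD82: 5
  AD9 vs AD96: 4
  AD233 vs AD82: 8
  AD233 vs AD96: 6
  AD82 vs AD96: 6
The largest is 8, between AD233 and AD82.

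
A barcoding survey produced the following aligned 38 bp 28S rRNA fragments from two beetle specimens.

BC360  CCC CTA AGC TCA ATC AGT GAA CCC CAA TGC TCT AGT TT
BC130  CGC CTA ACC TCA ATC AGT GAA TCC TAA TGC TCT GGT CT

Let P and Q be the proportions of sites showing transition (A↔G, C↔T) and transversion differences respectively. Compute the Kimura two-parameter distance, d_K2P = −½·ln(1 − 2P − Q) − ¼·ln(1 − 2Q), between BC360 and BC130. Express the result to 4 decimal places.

0.1805

The sequences differ at positions 2 (C/G, transversion), 8 (G/C, transversion), 22 (C/T, transition), 25 (C/T, transition), 34 (A/G, transition), 37 (T/C, transition).
Of the 6 differences, 4 transitions and 2 transversions over 38 sites: P = 4/38 = 0.105263, Q = 2/38 = 0.052632.
d = −0.5·ln(0.736842) − 0.25·ln(0.894736) = −0.5·(-0.305382) − 0.25·(-0.111227) = 0.1805.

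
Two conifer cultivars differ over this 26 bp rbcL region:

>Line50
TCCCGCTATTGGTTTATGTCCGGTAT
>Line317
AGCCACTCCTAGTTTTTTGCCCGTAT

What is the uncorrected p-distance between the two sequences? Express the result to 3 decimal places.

0.385

Differing sites — 1:T/A; 2:C/G; 5:G/A; 8:A/C; 9:T/C; 11:G/A; 16:A/T; 18:G/T; 19:T/G; 22:G/C.
There are 10 differences over 26 sites, so p = 10/26 = 0.385.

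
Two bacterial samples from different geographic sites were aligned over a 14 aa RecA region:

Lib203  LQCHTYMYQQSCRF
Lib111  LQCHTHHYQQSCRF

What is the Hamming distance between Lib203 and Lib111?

2

Differing sites — 6:Y/H; 7:M/H.
That gives 2 mismatches out of 14 aligned sites, so the Hamming distance is 2.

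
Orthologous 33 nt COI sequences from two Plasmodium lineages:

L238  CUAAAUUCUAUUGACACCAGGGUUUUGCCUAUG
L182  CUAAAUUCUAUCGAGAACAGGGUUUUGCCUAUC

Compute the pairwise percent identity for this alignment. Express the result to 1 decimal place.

87.9%

Mismatches occur at site 12 (U/C), site 15 (C/G), site 17 (C/A), site 33 (G/C).
29 of the 33 sites match, so the percent identity is 29/33 × 100 = 87.9%.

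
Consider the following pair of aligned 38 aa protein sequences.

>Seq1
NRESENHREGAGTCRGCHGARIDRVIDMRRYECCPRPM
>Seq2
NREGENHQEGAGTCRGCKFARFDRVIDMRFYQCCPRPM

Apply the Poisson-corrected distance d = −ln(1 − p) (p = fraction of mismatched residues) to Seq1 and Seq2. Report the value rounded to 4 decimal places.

0.2036

The sequences differ at positions 4 (S/G), 8 (R/Q), 18 (H/K), 19 (G/F), 22 (I/F), 30 (R/F), 32 (E/Q).
p = 7/38 = 0.184211.
d = −ln(1 − 0.184211) = −ln(0.815789) = 0.2036.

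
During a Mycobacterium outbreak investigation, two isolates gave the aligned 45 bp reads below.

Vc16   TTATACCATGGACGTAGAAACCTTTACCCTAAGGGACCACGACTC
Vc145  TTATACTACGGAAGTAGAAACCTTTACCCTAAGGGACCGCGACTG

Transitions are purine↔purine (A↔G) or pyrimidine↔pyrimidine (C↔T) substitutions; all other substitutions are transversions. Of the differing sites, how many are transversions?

The sequences differ at positions 7 (C/T, transition), 9 (T/C, transition), 13 (C/A, transversion), 39 (A/G, transition), 45 (C/G, transversion).
Of the 5 differences, 3 transitions and 2 transversions, so the answer is 2.

2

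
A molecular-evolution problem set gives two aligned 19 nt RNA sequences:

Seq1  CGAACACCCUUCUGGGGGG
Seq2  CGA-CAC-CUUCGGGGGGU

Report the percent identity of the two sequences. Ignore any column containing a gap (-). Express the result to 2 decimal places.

Excluding the 2 gap columns leaves 17 comparable sites.
Mismatches occur at site 13 (U→G), site 19 (G→U).
15 of the 17 comparable sites match, so the percent identity is 15/17 × 100 = 88.24%.

88.24%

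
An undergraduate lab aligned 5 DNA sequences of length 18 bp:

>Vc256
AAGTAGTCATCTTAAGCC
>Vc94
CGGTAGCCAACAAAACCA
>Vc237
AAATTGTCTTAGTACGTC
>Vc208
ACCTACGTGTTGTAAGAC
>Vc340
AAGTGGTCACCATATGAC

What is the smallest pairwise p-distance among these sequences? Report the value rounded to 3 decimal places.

Pairwise Hamming distances:
  Vc256 vs Vc94: 8
  Vc256 vs Vc237: 7
  Vc256 vs Vc208: 9
  Vc256 vs Vc340: 5
  Vc94 vs Vc237: 14
  Vc94 vs Vc208: 14
  Vc94 vs Vc340: 10
  Vc237 vs Vc208: 10
  Vc237 vs Vc340: 8
  Vc208 vs Vc340: 11
The smallest is 5 mismatches, between Vc256 and Vc340; p = 5/18 = 0.278.

0.278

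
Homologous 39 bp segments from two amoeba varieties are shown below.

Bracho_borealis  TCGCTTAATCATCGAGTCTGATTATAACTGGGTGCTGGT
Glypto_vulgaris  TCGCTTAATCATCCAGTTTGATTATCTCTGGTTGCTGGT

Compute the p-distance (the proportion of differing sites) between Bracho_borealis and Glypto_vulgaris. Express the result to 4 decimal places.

0.1282

Mismatches occur at site 14 (G→C), site 18 (C→T), site 26 (A→C), site 27 (A→T), site 32 (G→T).
There are 5 differences over 39 sites, so p = 5/39 = 0.1282.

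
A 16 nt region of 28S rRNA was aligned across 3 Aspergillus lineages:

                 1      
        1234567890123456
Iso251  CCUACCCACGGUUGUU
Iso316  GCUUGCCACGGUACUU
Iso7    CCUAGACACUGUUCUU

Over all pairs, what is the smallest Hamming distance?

Pairwise Hamming distances:
  Iso251 vs Iso316: 5
  Iso251 vs Iso7: 4
  Iso316 vs Iso7: 5
The smallest is 4, between Iso251 and Iso7.

4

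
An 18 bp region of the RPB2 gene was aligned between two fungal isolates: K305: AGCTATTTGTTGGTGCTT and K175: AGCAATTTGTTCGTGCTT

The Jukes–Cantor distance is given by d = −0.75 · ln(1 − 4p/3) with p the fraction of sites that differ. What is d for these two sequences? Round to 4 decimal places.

Differing sites — 4:T/A; 12:G/C.
p = 2/18 = 0.111111.
d = −0.75 · ln(1 − (4/3)·0.111111) = −0.75 · ln(0.851852) = −0.75 · (-0.160342) = 0.1203.

0.1203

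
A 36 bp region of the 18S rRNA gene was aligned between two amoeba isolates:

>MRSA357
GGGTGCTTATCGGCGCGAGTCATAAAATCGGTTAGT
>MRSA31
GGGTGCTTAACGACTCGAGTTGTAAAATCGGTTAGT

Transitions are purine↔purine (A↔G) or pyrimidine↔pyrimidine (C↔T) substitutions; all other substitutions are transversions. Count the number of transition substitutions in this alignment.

3

Mismatches occur at site 10 (T/A, transversion), site 13 (G/A, transition), site 15 (G/T, transversion), site 21 (C/T, transition), site 22 (A/G, transition).
Of the 5 differences, 3 transitions and 2 transversions, so the answer is 3.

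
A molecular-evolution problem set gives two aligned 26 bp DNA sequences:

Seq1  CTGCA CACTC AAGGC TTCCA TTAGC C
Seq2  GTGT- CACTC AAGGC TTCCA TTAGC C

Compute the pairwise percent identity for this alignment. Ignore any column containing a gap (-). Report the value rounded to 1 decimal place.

Excluding the 1 gap column leaves 25 comparable sites.
The sequences differ at positions 1 (C/G), 4 (C/T).
23 of the 25 comparable sites match, so the percent identity is 23/25 × 100 = 92.0%.

92.0%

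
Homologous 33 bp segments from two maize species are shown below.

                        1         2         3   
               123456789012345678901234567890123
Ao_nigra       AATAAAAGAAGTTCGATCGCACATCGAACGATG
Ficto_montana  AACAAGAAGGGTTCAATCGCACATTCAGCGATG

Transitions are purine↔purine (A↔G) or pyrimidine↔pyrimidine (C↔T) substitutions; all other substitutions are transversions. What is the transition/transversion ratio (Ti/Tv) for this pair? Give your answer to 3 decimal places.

8.000

The sequences differ at positions 3 (T/C, transition), 6 (A/G, transition), 8 (G/A, transition), 9 (A/G, transition), 10 (A/G, transition), 15 (G/A, transition), 25 (C/T, transition), 26 (G/C, transversion), 28 (A/G, transition).
Of the 9 differences, 8 transitions and 1 transversion, so Ti/Tv = 8/1 = 8.000.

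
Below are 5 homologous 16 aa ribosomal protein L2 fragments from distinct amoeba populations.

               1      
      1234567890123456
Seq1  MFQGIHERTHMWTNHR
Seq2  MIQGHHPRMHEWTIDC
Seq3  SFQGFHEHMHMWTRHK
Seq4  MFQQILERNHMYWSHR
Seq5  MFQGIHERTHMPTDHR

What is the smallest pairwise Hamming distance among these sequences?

2

Pairwise Hamming distances:
  Seq1 vs Seq2: 8
  Seq1 vs Seq3: 6
  Seq1 vs Seq4: 6
  Seq1 vs Seq5: 2
  Seq2 vs Seq3: 9
  Seq2 vs Seq4: 12
  Seq2 vs Seq5: 9
  Seq3 vs Seq4: 10
  Seq3 vs Seq5: 7
  Seq4 vs Seq5: 6
The smallest is 2, between Seq1 and Seq5.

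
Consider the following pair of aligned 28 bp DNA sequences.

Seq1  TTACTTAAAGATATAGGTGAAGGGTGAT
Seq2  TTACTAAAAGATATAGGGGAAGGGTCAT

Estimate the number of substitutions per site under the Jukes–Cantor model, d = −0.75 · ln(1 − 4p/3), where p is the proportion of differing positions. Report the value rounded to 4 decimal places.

0.1156

The sequences differ at positions 6 (T/A), 18 (T/G), 26 (G/C).
p = 3/28 = 0.107143.
d = −0.75 · ln(1 − (4/3)·0.107143) = −0.75 · ln(0.857143) = −0.75 · (-0.154151) = 0.1156.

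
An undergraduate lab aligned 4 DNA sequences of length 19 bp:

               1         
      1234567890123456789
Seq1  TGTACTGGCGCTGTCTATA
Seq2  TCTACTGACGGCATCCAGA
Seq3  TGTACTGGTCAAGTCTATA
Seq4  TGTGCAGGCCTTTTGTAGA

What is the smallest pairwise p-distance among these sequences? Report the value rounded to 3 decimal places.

0.211

Pairwise Hamming distances:
  Seq1 vs Seq2: 7
  Seq1 vs Seq3: 4
  Seq1 vs Seq4: 7
  Seq2 vs Seq3: 9
  Seq2 vs Seq4: 10
  Seq3 vs Seq4: 8
The smallest is 4 mismatches, between Seq1 and Seq3; p = 4/19 = 0.211.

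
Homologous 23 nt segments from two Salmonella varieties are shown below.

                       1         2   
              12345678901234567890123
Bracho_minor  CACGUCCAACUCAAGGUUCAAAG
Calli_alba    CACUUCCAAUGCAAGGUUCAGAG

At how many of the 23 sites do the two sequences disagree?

4

Mismatches occur at site 4 (G→U), site 10 (C→U), site 11 (U→G), site 21 (A→G).
That gives 4 mismatches out of 23 aligned sites, so the Hamming distance is 4.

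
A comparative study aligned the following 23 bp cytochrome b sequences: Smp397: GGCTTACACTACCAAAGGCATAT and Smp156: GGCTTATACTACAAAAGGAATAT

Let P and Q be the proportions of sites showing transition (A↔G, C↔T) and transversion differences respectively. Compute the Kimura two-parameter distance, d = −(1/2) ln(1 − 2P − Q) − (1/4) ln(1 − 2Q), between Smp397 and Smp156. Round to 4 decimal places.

0.1433

Mismatches occur at site 7 (C/T, transition), site 13 (C/A, transversion), site 19 (C/A, transversion).
Of the 3 differences, 1 transition and 2 transversions over 23 sites: P = 1/23 = 0.043478, Q = 2/23 = 0.086957.
d = −0.5·ln(0.826087) − 0.25·ln(0.826086) = −0.5·(-0.191055) − 0.25·(-0.191056) = 0.1433.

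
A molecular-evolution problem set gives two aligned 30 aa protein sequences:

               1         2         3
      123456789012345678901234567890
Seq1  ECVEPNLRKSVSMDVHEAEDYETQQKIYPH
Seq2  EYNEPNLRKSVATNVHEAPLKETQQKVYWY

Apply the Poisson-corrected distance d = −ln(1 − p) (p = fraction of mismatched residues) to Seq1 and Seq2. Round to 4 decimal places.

0.4568

Differing sites — 2:C/Y; 3:V/N; 12:S/A; 13:M/T; 14:D/N; 19:E/P; 20:D/L; 21:Y/K; 27:I/V; 29:P/W; 30:H/Y.
p = 11/30 = 0.366667.
d = −ln(1 − 0.366667) = −ln(0.633333) = 0.4568.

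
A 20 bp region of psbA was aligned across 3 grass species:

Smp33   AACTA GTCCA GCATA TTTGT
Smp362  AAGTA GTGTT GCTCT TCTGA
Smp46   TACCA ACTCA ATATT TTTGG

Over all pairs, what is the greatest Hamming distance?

Pairwise Hamming distances:
  Smp33 vs Smp362: 9
  Smp33 vs Smp46: 9
  Smp362 vs Smp46: 14
The largest is 14, between Smp362 and Smp46.

14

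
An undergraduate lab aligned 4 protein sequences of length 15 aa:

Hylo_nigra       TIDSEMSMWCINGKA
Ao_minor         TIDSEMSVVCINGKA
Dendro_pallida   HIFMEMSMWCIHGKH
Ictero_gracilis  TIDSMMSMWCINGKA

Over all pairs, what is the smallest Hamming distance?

1

Pairwise Hamming distances:
  Hylo_nigra vs Ao_minor: 2
  Hylo_nigra vs Dendro_pallida: 5
  Hylo_nigra vs Ictero_gracilis: 1
  Ao_minor vs Dendro_pallida: 7
  Ao_minor vs Ictero_gracilis: 3
  Dendro_pallida vs Ictero_gracilis: 6
The smallest is 1, between Hylo_nigra and Ictero_gracilis.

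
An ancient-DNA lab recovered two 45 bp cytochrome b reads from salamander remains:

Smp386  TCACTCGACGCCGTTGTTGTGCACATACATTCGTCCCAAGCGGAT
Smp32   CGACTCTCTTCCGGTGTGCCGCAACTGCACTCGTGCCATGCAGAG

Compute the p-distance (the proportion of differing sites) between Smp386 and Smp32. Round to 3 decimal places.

0.400

Mismatches occur at site 1 (T→C), site 2 (C→G), site 7 (G→T), site 8 (A→C), site 9 (C→T), site 10 (G→T), site 14 (T→G), site 18 (T→G), site 19 (G→C), site 20 (T→C), site 24 (C→A), site 25 (A→C), site 27 (A→G), site 30 (T→C), site 35 (C→G), site 39 (A→T), site 42 (G→A), site 45 (T→G).
There are 18 differences over 45 sites, so p = 18/45 = 0.400.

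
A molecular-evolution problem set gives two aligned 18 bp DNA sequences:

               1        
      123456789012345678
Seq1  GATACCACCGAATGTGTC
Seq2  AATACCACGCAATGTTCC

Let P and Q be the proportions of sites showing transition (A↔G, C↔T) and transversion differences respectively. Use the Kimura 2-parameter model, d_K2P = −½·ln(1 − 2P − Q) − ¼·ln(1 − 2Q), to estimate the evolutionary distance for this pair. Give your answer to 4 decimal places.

0.3476

The sequences differ at positions 1 (G/A, transition), 9 (C/G, transversion), 10 (G/C, transversion), 16 (G/T, transversion), 17 (T/C, transition).
Of the 5 differences, 2 transitions and 3 transversions over 18 sites: P = 2/18 = 0.111111, Q = 3/18 = 0.166667.
d = −0.5·ln(0.611111) − 0.25·ln(0.666666) = −0.5·(-0.492477) − 0.25·(-0.405466) = 0.3476.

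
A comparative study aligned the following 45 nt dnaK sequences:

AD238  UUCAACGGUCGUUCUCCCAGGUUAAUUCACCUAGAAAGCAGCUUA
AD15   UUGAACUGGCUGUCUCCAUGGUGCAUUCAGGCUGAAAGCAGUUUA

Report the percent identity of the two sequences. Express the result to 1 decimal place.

Mismatches occur at site 3 (C→G), site 7 (G→U), site 9 (U→G), site 11 (G→U), site 12 (U→G), site 18 (C→A), site 19 (A→U), site 23 (U→G), site 24 (A→C), site 30 (C→G), site 31 (C→G), site 32 (U→C), site 33 (A→U), site 42 (C→U).
31 of the 45 sites match, so the percent identity is 31/45 × 100 = 68.9%.

68.9%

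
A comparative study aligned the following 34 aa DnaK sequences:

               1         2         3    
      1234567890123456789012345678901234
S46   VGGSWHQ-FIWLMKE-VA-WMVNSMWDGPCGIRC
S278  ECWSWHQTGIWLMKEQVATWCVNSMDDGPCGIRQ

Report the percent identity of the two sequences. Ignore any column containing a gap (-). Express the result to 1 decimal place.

Excluding the 3 gap columns leaves 31 comparable sites.
Mismatches occur at site 1 (V↔E), site 2 (G↔C), site 3 (G↔W), site 9 (F↔G), site 21 (M↔C), site 26 (W↔D), site 34 (C↔Q).
24 of the 31 comparable sites match, so the percent identity is 24/31 × 100 = 77.4%.

77.4%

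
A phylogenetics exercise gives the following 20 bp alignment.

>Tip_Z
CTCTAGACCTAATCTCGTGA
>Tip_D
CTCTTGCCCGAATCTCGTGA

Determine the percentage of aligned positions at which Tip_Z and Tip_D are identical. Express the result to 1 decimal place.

85.0%

The sequences differ at positions 5 (A/T), 7 (A/C), 10 (T/G).
17 of the 20 sites match, so the percent identity is 17/20 × 100 = 85.0%.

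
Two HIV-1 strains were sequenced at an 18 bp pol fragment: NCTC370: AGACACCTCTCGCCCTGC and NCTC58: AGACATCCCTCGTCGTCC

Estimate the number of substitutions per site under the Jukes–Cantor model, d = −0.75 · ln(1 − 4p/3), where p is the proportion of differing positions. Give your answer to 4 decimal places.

The sequences differ at positions 6 (C/T), 8 (T/C), 13 (C/T), 15 (C/G), 17 (G/C).
p = 5/18 = 0.277778.
d = −0.75 · ln(1 − (4/3)·0.277778) = −0.75 · ln(0.629629) = −0.75 · (-0.462625) = 0.3470.

0.3470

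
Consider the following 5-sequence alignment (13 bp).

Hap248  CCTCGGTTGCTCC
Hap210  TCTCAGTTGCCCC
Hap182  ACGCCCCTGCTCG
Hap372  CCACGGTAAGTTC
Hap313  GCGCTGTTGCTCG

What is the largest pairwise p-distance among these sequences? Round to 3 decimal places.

Pairwise Hamming distances:
  Hap248 vs Hap210: 3
  Hap248 vs Hap182: 6
  Hap248 vs Hap372: 5
  Hap248 vs Hap313: 4
  Hap210 vs Hap182: 7
  Hap210 vs Hap372: 8
  Hap210 vs Hap313: 5
  Hap182 vs Hap372: 10
  Hap182 vs Hap313: 4
  Hap372 vs Hap313: 8
The largest is 10 mismatches, between Hap182 and Hap372; p = 10/13 = 0.769.

0.769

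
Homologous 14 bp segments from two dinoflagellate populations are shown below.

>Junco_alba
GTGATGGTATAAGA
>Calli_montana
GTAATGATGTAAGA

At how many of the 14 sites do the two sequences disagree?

Mismatches occur at site 3 (G/A), site 7 (G/A), site 9 (A/G).
That gives 3 mismatches out of 14 aligned sites, so the Hamming distance is 3.

3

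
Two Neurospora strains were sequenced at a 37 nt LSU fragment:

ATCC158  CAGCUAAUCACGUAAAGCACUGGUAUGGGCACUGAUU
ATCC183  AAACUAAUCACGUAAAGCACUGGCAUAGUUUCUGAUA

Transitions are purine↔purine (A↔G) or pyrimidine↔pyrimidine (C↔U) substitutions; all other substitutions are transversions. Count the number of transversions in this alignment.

Differing sites — 1:C/A (Tv); 3:G/A (Ti); 24:U/C (Ti); 27:G/A (Ti); 29:G/U (Tv); 30:C/U (Ti); 31:A/U (Tv); 37:U/A (Tv).
Of the 8 differences, 4 transitions and 4 transversions, so the answer is 4.

4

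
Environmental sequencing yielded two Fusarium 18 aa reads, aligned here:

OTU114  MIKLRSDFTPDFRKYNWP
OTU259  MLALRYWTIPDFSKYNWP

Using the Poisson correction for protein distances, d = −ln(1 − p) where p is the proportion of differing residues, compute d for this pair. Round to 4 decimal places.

0.4925

The sequences differ at positions 2 (I/L), 3 (K/A), 6 (S/Y), 7 (D/W), 8 (F/T), 9 (T/I), 13 (R/S).
p = 7/18 = 0.388889.
d = −ln(1 − 0.388889) = −ln(0.611111) = 0.4925.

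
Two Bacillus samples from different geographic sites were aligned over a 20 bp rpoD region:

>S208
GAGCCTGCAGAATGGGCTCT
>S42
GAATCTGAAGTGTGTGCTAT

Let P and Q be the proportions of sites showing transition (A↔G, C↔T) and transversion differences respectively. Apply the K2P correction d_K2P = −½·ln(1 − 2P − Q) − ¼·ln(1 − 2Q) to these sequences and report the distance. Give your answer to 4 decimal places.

Mismatches occur at site 3 (G/A, transition), site 4 (C/T, transition), site 8 (C/A, transversion), site 11 (A/T, transversion), site 12 (A/G, transition), site 15 (G/T, transversion), site 19 (C/A, transversion).
Of the 7 differences, 3 transitions and 4 transversions over 20 sites: P = 3/20 = 0.150000, Q = 4/20 = 0.200000.
d = −0.5·ln(0.500000) − 0.25·ln(0.600000) = −0.5·(-0.693147) − 0.25·(-0.510826) = 0.4743.

0.4743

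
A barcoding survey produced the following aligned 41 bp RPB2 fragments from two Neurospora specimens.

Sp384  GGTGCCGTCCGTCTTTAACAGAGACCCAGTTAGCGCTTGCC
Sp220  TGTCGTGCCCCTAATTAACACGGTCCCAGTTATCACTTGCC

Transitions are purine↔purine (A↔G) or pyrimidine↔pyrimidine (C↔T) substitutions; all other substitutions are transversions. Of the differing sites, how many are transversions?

Differing sites — 1:G/T (Tv); 4:G/C (Tv); 5:C/G (Tv); 6:C/T (Ti); 8:T/C (Ti); 11:G/C (Tv); 13:C/A (Tv); 14:T/A (Tv); 21:G/C (Tv); 22:A/G (Ti); 24:A/T (Tv); 33:G/T (Tv); 35:G/A (Ti).
Of the 13 differences, 4 transitions and 9 transversions, so the answer is 9.

9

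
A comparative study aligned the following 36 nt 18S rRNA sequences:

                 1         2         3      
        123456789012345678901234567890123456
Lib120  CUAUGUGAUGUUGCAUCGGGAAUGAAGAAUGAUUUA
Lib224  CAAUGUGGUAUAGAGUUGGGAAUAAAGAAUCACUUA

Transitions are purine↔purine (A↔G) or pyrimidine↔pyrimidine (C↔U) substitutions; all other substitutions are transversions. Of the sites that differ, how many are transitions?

Mismatches occur at site 2 (U/A, transversion), site 8 (A/G, transition), site 10 (G/A, transition), site 12 (U/A, transversion), site 14 (C/A, transversion), site 15 (A/G, transition), site 17 (C/U, transition), site 24 (G/A, transition), site 31 (G/C, transversion), site 33 (U/C, transition).
Of the 10 differences, 6 transitions and 4 transversions, so the answer is 6.

6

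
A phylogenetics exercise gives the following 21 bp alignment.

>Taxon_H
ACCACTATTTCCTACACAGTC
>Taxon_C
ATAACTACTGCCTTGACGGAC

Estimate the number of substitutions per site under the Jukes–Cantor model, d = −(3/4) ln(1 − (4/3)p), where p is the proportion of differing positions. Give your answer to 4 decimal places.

Differing sites — 2:C/T; 3:C/A; 8:T/C; 10:T/G; 14:A/T; 15:C/G; 18:A/G; 20:T/A.
p = 8/21 = 0.380952.
d = −0.75 · ln(1 − (4/3)·0.380952) = −0.75 · ln(0.492064) = −0.75 · (-0.709146) = 0.5319.

0.5319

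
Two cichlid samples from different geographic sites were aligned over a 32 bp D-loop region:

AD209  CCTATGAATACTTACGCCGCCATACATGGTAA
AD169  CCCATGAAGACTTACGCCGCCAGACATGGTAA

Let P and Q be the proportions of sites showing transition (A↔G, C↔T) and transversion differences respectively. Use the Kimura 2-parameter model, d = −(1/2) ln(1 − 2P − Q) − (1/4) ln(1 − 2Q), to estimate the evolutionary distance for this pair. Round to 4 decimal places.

The sequences differ at positions 3 (T/C, transition), 9 (T/G, transversion), 23 (T/G, transversion).
Of the 3 differences, 1 transition and 2 transversions over 32 sites: P = 1/32 = 0.031250, Q = 2/32 = 0.062500.
d = −0.5·ln(0.875000) − 0.25·ln(0.875000) = −0.5·(-0.133531) − 0.25·(-0.133531) = 0.1001.

0.1001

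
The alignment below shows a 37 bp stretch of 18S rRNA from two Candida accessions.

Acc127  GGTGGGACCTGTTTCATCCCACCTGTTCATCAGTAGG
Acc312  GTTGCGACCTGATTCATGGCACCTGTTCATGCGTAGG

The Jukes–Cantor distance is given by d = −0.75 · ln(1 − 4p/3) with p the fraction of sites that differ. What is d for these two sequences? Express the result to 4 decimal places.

The sequences differ at positions 2 (G/T), 5 (G/C), 12 (T/A), 18 (C/G), 19 (C/G), 31 (C/G), 32 (A/C).
p = 7/37 = 0.189189.
d = −0.75 · ln(1 − (4/3)·0.189189) = −0.75 · ln(0.747748) = −0.75 · (-0.290689) = 0.2180.

0.2180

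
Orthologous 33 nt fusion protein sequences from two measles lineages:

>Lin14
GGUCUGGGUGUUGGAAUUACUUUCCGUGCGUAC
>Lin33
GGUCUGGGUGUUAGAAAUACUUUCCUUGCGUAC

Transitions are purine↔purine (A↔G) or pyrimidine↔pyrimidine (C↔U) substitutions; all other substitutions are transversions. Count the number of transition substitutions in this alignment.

1

The sequences differ at positions 13 (G/A, transition), 17 (U/A, transversion), 26 (G/U, transversion).
Of the 3 differences, 1 transition and 2 transversions, so the answer is 1.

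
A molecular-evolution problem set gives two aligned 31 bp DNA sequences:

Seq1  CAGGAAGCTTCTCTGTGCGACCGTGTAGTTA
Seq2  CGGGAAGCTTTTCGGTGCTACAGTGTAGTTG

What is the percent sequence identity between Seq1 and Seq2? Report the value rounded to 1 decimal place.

The sequences differ at positions 2 (A/G), 11 (C/T), 14 (T/G), 19 (G/T), 22 (C/A), 31 (A/G).
25 of the 31 sites match, so the percent identity is 25/31 × 100 = 80.6%.

80.6%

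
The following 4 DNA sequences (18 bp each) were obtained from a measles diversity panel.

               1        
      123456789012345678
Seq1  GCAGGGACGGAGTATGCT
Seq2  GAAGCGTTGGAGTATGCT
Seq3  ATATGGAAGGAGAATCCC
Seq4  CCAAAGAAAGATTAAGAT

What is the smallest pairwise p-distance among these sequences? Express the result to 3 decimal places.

0.222

Pairwise Hamming distances:
  Seq1 vs Seq2: 4
  Seq1 vs Seq3: 7
  Seq1 vs Seq4: 8
  Seq2 vs Seq3: 9
  Seq2 vs Seq4: 10
  Seq3 vs Seq4: 11
The smallest is 4 mismatches, between Seq1 and Seq2; p = 4/18 = 0.222.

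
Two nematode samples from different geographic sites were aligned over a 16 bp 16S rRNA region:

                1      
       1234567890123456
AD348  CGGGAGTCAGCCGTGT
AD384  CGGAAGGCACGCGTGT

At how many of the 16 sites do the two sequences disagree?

4

The sequences differ at positions 4 (G/A), 7 (T/G), 10 (G/C), 11 (C/G).
That gives 4 mismatches out of 16 aligned sites, so the Hamming distance is 4.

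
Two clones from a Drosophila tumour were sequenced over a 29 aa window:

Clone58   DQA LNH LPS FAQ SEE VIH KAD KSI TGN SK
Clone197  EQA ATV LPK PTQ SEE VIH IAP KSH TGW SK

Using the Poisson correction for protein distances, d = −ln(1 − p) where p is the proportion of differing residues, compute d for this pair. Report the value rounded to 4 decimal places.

0.4769

Mismatches occur at site 1 (D→E), site 4 (L→A), site 5 (N→T), site 6 (H→V), site 9 (S→K), site 10 (F→P), site 11 (A→T), site 19 (K→I), site 21 (D→P), site 24 (I→H), site 27 (N→W).
p = 11/29 = 0.379310.
d = −ln(1 − 0.379310) = −ln(0.620690) = 0.4769.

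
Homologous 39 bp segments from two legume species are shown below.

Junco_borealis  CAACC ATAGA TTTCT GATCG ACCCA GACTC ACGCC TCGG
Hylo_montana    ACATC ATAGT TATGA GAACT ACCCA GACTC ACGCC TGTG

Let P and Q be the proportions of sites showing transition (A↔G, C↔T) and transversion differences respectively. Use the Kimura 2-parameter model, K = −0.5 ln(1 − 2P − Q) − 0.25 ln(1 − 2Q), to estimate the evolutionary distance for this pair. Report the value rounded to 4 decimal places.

0.3636

Differing sites — 1:C/A (Tv); 2:A/C (Tv); 4:C/T (Ti); 10:A/T (Tv); 12:T/A (Tv); 14:C/G (Tv); 15:T/A (Tv); 18:T/A (Tv); 20:G/T (Tv); 37:C/G (Tv); 38:G/T (Tv).
Of the 11 differences, 1 transition and 10 transversions over 39 sites: P = 1/39 = 0.025641, Q = 10/39 = 0.256410.
d = −0.5·ln(0.692308) − 0.25·ln(0.487180) = −0.5·(-0.367724) − 0.25·(-0.719122) = 0.3636.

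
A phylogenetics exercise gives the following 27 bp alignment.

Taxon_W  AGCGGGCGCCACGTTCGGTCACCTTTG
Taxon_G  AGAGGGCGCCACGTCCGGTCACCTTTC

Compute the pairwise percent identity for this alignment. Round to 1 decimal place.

88.9%

Mismatches occur at site 3 (C↔A), site 15 (T↔C), site 27 (G↔C).
24 of the 27 sites match, so the percent identity is 24/27 × 100 = 88.9%.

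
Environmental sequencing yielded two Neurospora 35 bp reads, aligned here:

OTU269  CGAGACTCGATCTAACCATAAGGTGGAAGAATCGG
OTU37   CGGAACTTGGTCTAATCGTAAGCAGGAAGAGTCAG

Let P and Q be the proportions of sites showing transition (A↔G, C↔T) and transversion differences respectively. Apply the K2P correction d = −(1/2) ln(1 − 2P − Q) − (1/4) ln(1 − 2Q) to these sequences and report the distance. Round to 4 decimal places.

0.3914

Differing sites — 3:A/G (Ti); 4:G/A (Ti); 8:C/T (Ti); 10:A/G (Ti); 16:C/T (Ti); 18:A/G (Ti); 23:G/C (Tv); 24:T/A (Tv); 31:A/G (Ti); 34:G/A (Ti).
Of the 10 differences, 8 transitions and 2 transversions over 35 sites: P = 8/35 = 0.228571, Q = 2/35 = 0.057143.
d = −0.5·ln(0.485715) − 0.25·ln(0.885714) = −0.5·(-0.722133) − 0.25·(-0.121361) = 0.3914.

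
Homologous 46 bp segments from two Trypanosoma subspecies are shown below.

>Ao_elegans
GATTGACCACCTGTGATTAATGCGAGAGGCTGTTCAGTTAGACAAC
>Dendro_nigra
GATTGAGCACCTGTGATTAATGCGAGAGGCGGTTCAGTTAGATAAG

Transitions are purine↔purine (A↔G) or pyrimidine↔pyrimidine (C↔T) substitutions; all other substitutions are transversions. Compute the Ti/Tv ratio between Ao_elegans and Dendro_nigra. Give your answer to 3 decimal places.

Differing sites — 7:C/G (Tv); 31:T/G (Tv); 43:C/T (Ti); 46:C/G (Tv).
Of the 4 differences, 1 transition and 3 transversions, so Ti/Tv = 1/3 = 0.333.

0.333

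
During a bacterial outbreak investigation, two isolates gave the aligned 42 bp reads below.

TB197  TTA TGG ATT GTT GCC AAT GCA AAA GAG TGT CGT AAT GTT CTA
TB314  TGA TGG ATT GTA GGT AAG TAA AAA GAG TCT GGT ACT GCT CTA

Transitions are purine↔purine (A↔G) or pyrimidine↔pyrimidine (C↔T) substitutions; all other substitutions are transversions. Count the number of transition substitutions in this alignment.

Differing sites — 2:T/G (Tv); 12:T/A (Tv); 14:C/G (Tv); 15:C/T (Ti); 18:T/G (Tv); 19:G/T (Tv); 20:C/A (Tv); 29:G/C (Tv); 31:C/G (Tv); 35:A/C (Tv); 38:T/C (Ti).
Of the 11 differences, 2 transitions and 9 transversions, so the answer is 2.

2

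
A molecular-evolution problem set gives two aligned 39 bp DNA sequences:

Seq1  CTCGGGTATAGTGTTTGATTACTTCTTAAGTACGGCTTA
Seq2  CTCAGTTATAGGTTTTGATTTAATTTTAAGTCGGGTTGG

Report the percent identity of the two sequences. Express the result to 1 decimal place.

66.7%

The sequences differ at positions 4 (G/A), 6 (G/T), 12 (T/G), 13 (G/T), 21 (A/T), 22 (C/A), 23 (T/A), 25 (C/T), 32 (A/C), 33 (C/G), 36 (C/T), 38 (T/G), 39 (A/G).
26 of the 39 sites match, so the percent identity is 26/39 × 100 = 66.7%.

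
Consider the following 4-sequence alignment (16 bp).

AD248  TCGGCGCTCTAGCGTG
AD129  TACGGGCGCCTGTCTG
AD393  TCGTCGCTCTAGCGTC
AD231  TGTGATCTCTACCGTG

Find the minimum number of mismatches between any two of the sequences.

2

Pairwise Hamming distances:
  AD248 vs AD129: 8
  AD248 vs AD393: 2
  AD248 vs AD231: 5
  AD129 vs AD393: 10
  AD129 vs AD231: 10
  AD393 vs AD231: 7
The smallest is 2, between AD248 and AD393.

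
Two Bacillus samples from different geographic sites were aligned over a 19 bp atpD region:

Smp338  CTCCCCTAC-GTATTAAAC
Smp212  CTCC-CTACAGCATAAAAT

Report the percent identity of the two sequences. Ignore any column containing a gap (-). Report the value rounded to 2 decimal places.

82.35%

Excluding the 2 gap columns leaves 17 comparable sites.
The sequences differ at positions 12 (T/C), 15 (T/A), 19 (C/T).
14 of the 17 comparable sites match, so the percent identity is 14/17 × 100 = 82.35%.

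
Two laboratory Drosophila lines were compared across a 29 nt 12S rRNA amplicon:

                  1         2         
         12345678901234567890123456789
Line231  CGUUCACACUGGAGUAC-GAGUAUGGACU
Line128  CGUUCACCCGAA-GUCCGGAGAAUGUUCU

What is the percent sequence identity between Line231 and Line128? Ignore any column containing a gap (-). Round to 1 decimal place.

70.4%

Excluding the 2 gap columns leaves 27 comparable sites.
Differing sites — 8:A/C; 10:U/G; 11:G/A; 12:G/A; 16:A/C; 22:U/A; 26:G/U; 27:A/U.
19 of the 27 comparable sites match, so the percent identity is 19/27 × 100 = 70.4%.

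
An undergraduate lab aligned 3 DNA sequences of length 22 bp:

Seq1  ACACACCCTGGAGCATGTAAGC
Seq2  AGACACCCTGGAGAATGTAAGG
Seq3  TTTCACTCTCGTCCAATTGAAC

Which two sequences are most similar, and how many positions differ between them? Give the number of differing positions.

3

Pairwise Hamming distances:
  Seq1 vs Seq2: 3
  Seq1 vs Seq3: 11
  Seq2 vs Seq3: 13
The smallest is 3, between Seq1 and Seq2.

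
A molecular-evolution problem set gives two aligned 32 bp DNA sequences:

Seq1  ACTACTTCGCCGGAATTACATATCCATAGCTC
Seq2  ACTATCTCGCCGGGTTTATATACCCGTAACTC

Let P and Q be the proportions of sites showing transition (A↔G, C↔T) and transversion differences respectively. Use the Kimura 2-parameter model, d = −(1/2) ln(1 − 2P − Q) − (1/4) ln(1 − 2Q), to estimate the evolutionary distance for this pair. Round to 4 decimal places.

Mismatches occur at site 5 (C↔T, transition), site 6 (T↔C, transition), site 14 (A↔G, transition), site 15 (A↔T, transversion), site 19 (C↔T, transition), site 23 (T↔C, transition), site 26 (A↔G, transition), site 29 (G↔A, transition).
Of the 8 differences, 7 transitions and 1 transversion over 32 sites: P = 7/32 = 0.218750, Q = 1/32 = 0.031250.
d = −0.5·ln(0.531250) − 0.25·ln(0.937500) = −0.5·(-0.632523) − 0.25·(-0.064539) = 0.3324.

0.3324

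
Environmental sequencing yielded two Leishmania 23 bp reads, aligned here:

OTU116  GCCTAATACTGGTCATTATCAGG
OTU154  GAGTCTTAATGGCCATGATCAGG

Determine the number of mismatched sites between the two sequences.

Mismatches occur at site 2 (C/A), site 3 (C/G), site 5 (A/C), site 6 (A/T), site 9 (C/A), site 13 (T/C), site 17 (T/G).
That gives 7 mismatches out of 23 aligned sites, so the Hamming distance is 7.

7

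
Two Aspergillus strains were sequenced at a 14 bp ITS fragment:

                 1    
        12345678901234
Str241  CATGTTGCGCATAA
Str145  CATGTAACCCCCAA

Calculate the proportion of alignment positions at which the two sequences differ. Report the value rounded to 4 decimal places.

The sequences differ at positions 6 (T/A), 7 (G/A), 9 (G/C), 11 (A/C), 12 (T/C).
There are 5 differences over 14 sites, so p = 5/14 = 0.3571.

0.3571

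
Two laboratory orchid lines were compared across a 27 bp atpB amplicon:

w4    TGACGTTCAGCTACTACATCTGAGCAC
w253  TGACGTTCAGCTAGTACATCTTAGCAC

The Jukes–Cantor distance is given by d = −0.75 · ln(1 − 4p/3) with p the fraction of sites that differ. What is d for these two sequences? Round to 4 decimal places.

0.0780

Differing sites — 14:C/G; 22:G/T.
p = 2/27 = 0.074074.
d = −0.75 · ln(1 − (4/3)·0.074074) = −0.75 · ln(0.901235) = −0.75 · (-0.103989) = 0.0780.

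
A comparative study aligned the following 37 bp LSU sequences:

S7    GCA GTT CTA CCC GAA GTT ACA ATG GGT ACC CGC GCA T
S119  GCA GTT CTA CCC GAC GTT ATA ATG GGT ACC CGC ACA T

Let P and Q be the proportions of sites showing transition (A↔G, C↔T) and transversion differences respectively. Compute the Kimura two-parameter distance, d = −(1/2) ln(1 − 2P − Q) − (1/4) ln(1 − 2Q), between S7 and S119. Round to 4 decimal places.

The sequences differ at positions 15 (A/C, transversion), 20 (C/T, transition), 34 (G/A, transition).
Of the 3 differences, 2 transitions and 1 transversion over 37 sites: P = 2/37 = 0.054054, Q = 1/37 = 0.027027.
d = −0.5·ln(0.864865) − 0.25·ln(0.945946) = −0.5·(-0.145182) − 0.25·(-0.055570) = 0.0865.

0.0865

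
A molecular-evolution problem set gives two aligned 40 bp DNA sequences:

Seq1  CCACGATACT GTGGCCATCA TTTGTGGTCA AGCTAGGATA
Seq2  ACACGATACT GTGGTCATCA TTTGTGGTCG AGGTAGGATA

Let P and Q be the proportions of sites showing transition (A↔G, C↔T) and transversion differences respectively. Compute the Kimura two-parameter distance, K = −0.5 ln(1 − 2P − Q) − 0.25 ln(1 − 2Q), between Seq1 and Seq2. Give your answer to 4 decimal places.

Mismatches occur at site 1 (C/A, transversion), site 15 (C/T, transition), site 30 (A/G, transition), site 33 (C/G, transversion).
Of the 4 differences, 2 transitions and 2 transversions over 40 sites: P = 2/40 = 0.050000, Q = 2/40 = 0.050000.
d = −0.5·ln(0.850000) − 0.25·ln(0.900000) = −0.5·(-0.162519) − 0.25·(-0.105361) = 0.1076.

0.1076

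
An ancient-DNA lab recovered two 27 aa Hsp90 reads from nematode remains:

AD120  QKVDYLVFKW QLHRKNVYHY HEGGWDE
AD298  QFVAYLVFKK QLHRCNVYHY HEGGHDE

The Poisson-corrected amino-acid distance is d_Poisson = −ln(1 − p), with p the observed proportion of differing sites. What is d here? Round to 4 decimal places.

0.2048

Differing sites — 2:K/F; 4:D/A; 10:W/K; 15:K/C; 25:W/H.
p = 5/27 = 0.185185.
d = −ln(1 − 0.185185) = −ln(0.814815) = 0.2048.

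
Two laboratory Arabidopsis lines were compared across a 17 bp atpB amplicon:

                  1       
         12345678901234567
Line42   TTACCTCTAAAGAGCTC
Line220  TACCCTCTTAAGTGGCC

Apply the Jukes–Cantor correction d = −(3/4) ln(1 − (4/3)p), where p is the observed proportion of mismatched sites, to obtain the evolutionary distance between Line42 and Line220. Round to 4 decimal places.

0.4770

Mismatches occur at site 2 (T/A), site 3 (A/C), site 9 (A/T), site 13 (A/T), site 15 (C/G), site 16 (T/C).
p = 6/17 = 0.352941.
d = −0.75 · ln(1 − (4/3)·0.352941) = −0.75 · ln(0.529412) = −0.75 · (-0.635988) = 0.4770.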